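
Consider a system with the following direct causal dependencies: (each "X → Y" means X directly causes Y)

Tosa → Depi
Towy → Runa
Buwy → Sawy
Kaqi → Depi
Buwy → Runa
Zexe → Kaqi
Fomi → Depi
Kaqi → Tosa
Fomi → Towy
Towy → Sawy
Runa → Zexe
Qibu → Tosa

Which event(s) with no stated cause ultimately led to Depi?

Buwy, Fomi, Qibu

Tracing upstream from Depi: Depi ← Kaqi ← Zexe ← Runa ← Buwy.
A separate upstream branch: Depi ← Fomi.
A separate upstream branch: Depi ← Tosa ← Qibu.
Each of those chain origins has no stated cause.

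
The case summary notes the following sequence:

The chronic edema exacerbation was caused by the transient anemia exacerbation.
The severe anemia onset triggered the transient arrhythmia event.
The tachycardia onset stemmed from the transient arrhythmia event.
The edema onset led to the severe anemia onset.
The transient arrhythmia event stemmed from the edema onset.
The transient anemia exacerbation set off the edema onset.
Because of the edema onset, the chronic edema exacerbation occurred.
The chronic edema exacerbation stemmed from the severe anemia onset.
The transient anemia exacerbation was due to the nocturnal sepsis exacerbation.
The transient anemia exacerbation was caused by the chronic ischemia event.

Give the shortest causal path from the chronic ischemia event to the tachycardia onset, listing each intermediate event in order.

the chronic ischemia event → the transient anemia exacerbation
the transient anemia exacerbation → the edema onset
the edema onset → the transient arrhythmia event
the transient arrhythmia event → the tachycardia onset
Length: 4 steps.

the chronic ischemia event → the transient anemia exacerbation → the edema onset → the transient arrhythmia event → the tachycardia onset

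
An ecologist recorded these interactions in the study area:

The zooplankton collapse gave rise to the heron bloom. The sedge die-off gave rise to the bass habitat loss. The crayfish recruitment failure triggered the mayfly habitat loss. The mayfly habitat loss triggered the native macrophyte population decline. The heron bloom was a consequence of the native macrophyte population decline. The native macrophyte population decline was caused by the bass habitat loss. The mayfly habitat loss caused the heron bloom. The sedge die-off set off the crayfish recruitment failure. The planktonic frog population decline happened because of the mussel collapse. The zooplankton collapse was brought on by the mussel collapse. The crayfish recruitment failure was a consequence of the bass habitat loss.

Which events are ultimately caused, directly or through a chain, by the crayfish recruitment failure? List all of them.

the heron bloom, the mayfly habitat loss, the native macrophyte population decline

Direct effects: the mayfly habitat loss.
2 steps out: the native macrophyte population decline, the heron bloom.
Not reachable from it: the mussel collapse, the sedge die-off, the planktonic frog population decline, the bass habitat loss, the zooplankton collapse.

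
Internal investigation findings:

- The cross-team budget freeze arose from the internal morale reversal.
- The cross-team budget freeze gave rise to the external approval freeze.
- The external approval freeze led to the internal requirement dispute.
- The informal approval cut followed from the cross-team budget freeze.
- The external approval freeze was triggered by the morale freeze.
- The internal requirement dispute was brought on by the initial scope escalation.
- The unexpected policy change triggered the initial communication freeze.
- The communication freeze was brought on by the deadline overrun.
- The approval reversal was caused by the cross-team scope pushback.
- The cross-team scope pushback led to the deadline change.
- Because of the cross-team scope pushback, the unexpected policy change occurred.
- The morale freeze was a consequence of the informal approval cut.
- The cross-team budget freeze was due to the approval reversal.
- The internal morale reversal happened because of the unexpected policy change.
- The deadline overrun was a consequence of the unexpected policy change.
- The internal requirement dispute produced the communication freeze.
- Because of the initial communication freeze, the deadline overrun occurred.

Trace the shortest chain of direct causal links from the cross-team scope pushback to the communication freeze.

the cross-team scope pushback → the unexpected policy change
the unexpected policy change → the deadline overrun
the deadline overrun → the communication freeze
Length: 3 steps.

the cross-team scope pushback → the unexpected policy change → the deadline overrun → the communication freeze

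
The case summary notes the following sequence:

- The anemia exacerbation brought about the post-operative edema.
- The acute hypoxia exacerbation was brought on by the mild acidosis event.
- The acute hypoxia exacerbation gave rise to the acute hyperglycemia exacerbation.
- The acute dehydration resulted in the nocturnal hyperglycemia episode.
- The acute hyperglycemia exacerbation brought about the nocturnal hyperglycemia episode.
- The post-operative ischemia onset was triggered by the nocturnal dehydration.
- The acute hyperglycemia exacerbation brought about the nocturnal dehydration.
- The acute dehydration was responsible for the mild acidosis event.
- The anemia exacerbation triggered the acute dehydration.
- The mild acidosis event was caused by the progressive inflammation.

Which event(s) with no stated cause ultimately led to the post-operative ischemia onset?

Tracing upstream from the post-operative ischemia onset: the post-operative ischemia onset ← the nocturnal dehydration ← the acute hyperglycemia exacerbation ← the acute hypoxia exacerbation ← the mild acidosis event ← the acute dehydration ← the anemia exacerbation.
A separate upstream branch: the post-operative ischemia onset ← the nocturnal dehydration ← the acute hyperglycemia exacerbation ← the acute hypoxia exacerbation ← the mild acidosis event ← the progressive inflammation.
Each of those chain origins has no stated cause.

the anemia exacerbation, the progressive inflammation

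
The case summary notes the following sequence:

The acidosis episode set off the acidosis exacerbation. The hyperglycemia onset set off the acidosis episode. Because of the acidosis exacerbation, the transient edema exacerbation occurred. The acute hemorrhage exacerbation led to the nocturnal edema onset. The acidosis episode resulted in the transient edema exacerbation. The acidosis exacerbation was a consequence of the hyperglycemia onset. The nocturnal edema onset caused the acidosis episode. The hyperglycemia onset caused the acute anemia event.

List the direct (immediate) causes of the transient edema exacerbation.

Upstream contributors include the acute hemorrhage exacerbation, the nocturnal edema onset, the hyperglycemia onset, but only the acidosis episode, the acidosis exacerbation feed directly into the transient edema exacerbation.

the acidosis episode, the acidosis exacerbation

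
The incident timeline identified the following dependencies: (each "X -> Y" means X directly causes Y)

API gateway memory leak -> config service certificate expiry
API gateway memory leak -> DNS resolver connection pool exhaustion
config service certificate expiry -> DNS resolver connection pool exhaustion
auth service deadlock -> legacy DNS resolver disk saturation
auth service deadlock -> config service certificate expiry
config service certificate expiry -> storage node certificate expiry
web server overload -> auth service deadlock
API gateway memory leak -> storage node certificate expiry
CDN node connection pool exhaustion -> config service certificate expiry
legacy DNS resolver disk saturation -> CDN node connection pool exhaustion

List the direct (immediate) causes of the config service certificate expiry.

Upstream contributors include the web server overload, the legacy DNS resolver disk saturation, but only the API gateway memory leak, the CDN node connection pool exhaustion, the auth service deadlock feed directly into the config service certificate expiry.

the API gateway memory leak, the CDN node connection pool exhaustion, the auth service deadlock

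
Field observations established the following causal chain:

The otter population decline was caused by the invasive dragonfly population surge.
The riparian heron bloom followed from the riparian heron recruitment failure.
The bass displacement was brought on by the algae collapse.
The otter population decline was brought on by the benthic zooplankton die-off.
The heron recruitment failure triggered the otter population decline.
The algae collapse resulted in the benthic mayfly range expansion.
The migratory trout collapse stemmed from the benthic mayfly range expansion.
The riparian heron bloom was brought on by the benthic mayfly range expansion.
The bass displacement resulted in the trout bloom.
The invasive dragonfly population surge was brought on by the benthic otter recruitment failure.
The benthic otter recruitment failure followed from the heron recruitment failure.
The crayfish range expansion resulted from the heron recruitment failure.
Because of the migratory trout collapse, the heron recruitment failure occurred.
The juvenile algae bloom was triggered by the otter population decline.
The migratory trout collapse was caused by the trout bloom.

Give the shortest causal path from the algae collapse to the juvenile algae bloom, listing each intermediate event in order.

the algae collapse → the benthic mayfly range expansion → the migratory trout collapse → the heron recruitment failure → the otter population decline → the juvenile algae bloom

the algae collapse → the benthic mayfly range expansion
the benthic mayfly range expansion → the migratory trout collapse
the migratory trout collapse → the heron recruitment failure
the heron recruitment failure → the otter population decline
the otter population decline → the juvenile algae bloom
Length: 5 steps.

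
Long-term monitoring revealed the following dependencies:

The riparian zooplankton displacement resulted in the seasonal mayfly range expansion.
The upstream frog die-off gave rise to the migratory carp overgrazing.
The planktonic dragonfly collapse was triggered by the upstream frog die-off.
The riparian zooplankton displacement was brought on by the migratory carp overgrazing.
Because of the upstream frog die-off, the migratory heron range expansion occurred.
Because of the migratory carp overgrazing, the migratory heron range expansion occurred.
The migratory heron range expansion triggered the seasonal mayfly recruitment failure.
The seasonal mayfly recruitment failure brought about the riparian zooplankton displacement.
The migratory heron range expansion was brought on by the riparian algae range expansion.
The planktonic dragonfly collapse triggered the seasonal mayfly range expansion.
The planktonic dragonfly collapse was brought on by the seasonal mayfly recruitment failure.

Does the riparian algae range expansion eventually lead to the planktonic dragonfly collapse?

There is a causal chain: the riparian algae range expansion → the migratory heron range expansion → the seasonal mayfly recruitment failure → the planktonic dragonfly collapse.

Yes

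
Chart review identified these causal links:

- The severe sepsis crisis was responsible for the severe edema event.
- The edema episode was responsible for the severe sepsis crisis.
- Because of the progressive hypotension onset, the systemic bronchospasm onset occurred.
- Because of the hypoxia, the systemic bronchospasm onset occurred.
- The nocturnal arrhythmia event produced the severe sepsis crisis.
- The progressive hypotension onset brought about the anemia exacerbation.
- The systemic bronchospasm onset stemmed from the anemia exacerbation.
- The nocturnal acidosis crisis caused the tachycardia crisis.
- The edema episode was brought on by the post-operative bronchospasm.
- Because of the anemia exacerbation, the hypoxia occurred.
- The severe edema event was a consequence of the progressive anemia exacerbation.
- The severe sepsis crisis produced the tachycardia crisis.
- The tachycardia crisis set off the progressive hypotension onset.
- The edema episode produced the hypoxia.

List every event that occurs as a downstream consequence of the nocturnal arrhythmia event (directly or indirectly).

Direct effects: the severe sepsis crisis.
2 steps out: the tachycardia crisis, the severe edema event.
3 steps out: the progressive hypotension onset.
4 steps out: the anemia exacerbation, the systemic bronchospasm onset.
5 steps out: the hypoxia.
Not reachable from it: the progressive anemia exacerbation, the post-operative bronchospasm, the edema episode, the nocturnal acidosis crisis.

the anemia exacerbation, the hypoxia, the progressive hypotension onset, the severe edema event, the severe sepsis crisis, the systemic bronchospasm onset, the tachycardia crisis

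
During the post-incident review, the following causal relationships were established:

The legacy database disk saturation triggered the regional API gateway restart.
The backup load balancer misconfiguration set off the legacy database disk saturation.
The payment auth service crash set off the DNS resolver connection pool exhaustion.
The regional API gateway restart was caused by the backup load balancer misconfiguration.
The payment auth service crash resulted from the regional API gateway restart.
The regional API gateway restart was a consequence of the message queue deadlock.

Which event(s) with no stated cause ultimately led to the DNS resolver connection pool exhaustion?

the backup load balancer misconfiguration, the message queue deadlock

Tracing upstream from the DNS resolver connection pool exhaustion: the DNS resolver connection pool exhaustion ← the payment auth service crash ← the regional API gateway restart ← the backup load balancer misconfiguration.
A separate upstream branch: the DNS resolver connection pool exhaustion ← the payment auth service crash ← the regional API gateway restart ← the message queue deadlock.
Each of those chain origins has no stated cause.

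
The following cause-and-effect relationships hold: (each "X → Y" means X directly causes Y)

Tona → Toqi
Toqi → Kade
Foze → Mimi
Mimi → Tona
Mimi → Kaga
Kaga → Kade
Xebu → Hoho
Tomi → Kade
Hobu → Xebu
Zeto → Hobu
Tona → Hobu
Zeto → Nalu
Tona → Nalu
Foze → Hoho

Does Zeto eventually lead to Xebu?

Yes

There is a causal chain: Zeto → Hobu → Xebu.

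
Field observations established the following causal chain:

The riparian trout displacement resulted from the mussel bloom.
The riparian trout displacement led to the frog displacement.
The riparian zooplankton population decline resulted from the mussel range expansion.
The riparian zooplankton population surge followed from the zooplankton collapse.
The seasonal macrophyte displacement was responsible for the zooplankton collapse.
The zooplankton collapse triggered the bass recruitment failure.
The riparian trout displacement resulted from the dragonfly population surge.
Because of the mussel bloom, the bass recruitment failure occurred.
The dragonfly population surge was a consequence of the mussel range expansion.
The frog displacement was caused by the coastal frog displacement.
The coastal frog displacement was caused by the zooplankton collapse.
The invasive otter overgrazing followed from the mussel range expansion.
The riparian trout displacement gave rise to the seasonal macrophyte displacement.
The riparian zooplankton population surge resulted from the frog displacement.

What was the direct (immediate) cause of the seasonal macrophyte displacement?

Upstream contributors include the mussel range expansion, the mussel bloom, the dragonfly population surge, but only the riparian trout displacement feeds directly into the seasonal macrophyte displacement.

the riparian trout displacement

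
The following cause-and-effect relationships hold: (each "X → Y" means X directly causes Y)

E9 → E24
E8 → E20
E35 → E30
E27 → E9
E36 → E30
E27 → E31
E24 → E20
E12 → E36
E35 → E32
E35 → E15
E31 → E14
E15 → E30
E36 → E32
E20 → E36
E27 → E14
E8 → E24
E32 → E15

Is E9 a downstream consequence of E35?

E35 leads to E32, E15, E30; E9 is not among them.

No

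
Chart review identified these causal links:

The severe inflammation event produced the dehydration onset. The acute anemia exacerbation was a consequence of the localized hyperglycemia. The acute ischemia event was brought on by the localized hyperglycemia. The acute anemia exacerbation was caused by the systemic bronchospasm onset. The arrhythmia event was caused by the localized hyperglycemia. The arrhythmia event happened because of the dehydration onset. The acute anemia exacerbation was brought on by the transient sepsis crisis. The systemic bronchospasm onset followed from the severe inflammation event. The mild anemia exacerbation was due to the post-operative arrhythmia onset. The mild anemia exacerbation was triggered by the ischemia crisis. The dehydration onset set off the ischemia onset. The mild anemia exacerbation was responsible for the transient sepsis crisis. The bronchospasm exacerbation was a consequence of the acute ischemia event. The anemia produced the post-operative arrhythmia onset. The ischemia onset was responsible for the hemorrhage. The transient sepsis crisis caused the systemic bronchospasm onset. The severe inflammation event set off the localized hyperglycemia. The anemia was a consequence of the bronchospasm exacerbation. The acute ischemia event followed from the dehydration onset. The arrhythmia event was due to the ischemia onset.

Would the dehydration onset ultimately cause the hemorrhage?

Yes

There is a causal chain: the dehydration onset → the ischemia onset → the hemorrhage.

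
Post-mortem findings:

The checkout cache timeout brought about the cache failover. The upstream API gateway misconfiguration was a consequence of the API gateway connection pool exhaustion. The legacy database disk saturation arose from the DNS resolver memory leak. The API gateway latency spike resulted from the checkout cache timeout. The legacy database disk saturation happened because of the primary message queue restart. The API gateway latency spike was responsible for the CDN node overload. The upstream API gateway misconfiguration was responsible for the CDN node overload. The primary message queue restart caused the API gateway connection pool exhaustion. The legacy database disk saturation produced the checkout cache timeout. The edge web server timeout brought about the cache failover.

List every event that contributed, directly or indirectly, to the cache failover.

the DNS resolver memory leak, the checkout cache timeout, the edge web server timeout, the legacy database disk saturation, the primary message queue restart

Immediate causes of the cache failover: the edge web server timeout, the checkout cache timeout.
Further upstream: the primary message queue restart, the DNS resolver memory leak, the legacy database disk saturation.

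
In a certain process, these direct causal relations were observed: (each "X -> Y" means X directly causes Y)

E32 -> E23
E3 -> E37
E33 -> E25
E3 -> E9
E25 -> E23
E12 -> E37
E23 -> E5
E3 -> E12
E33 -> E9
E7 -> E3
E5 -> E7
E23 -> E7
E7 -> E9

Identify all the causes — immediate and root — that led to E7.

E23, E25, E32, E33, E5

Immediate causes of E7: E23, E5.
Further upstream: E33, E25, E32.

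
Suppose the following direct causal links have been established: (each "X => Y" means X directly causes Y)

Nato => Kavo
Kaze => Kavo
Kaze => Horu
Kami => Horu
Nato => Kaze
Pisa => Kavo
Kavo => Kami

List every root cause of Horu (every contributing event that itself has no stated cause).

Tracing upstream from Horu: Horu ← Kaze ← Nato.
A separate upstream branch: Horu ← Kami ← Kavo ← Pisa.
Each of those chain origins has no stated cause.

Nato, Pisa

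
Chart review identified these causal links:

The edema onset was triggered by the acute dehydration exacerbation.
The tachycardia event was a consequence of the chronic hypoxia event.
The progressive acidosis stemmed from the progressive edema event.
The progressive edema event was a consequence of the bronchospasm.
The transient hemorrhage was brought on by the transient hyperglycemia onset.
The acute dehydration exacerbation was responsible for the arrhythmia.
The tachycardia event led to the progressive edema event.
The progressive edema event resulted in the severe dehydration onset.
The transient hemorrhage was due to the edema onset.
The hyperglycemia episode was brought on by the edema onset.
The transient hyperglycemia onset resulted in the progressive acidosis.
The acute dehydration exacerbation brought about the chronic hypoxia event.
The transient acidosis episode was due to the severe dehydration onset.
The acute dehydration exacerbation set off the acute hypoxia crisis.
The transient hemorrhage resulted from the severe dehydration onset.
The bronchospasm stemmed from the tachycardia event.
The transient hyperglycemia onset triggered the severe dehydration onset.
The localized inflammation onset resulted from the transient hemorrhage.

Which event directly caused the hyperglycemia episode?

the edema onset

Upstream contributors include the acute dehydration exacerbation, but only the edema onset feeds directly into the hyperglycemia episode.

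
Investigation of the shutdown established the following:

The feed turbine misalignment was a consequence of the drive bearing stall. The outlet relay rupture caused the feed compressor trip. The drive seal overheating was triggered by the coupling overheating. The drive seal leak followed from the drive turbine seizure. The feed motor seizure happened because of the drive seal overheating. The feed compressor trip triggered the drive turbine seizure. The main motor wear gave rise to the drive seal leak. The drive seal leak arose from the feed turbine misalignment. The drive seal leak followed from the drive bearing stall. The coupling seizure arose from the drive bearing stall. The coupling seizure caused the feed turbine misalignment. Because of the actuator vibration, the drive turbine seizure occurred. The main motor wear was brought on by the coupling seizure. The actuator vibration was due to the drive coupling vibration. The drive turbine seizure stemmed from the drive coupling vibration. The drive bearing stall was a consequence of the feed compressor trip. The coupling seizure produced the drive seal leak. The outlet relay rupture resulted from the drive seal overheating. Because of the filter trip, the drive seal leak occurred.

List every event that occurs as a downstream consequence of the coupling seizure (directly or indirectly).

the drive seal leak, the feed turbine misalignment, the main motor wear

Direct effects: the feed turbine misalignment, the main motor wear, the drive seal leak.
Not reachable from it: the drive coupling vibration, the coupling overheating, the drive seal overheating, the outlet relay rupture, the feed motor seizure, the feed compressor trip, the drive bearing stall, the filter trip, the actuator vibration, the drive turbine seizure.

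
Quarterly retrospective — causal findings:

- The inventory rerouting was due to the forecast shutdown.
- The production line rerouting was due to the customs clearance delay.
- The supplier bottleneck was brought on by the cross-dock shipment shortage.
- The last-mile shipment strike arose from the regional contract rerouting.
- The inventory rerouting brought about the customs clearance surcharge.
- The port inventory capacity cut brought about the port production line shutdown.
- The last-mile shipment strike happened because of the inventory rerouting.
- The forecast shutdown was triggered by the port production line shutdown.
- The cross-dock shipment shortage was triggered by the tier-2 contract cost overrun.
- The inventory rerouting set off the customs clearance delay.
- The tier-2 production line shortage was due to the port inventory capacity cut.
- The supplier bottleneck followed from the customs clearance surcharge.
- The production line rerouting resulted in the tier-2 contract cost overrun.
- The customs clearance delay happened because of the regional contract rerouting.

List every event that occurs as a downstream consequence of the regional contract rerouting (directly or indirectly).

the cross-dock shipment shortage, the customs clearance delay, the last-mile shipment strike, the production line rerouting, the supplier bottleneck, the tier-2 contract cost overrun

Direct effects: the customs clearance delay, the last-mile shipment strike.
2 steps out: the production line rerouting.
3 steps out: the tier-2 contract cost overrun.
4 steps out: the cross-dock shipment shortage.
5 steps out: the supplier bottleneck.
Not reachable from it: the port inventory capacity cut, the port production line shutdown, the tier-2 production line shortage, the forecast shutdown, the inventory rerouting, the customs clearance surcharge.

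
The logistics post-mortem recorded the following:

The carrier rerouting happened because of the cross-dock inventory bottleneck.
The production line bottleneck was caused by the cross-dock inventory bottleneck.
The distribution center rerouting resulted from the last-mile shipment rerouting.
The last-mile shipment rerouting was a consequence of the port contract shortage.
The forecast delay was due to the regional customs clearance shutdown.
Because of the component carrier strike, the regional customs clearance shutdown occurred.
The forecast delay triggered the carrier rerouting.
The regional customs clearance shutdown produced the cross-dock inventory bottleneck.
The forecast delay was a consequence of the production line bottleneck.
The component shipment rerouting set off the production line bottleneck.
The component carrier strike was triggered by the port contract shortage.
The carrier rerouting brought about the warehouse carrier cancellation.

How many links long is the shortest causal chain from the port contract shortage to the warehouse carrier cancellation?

Shortest chain: the port contract shortage → the component carrier strike → the regional customs clearance shutdown → the cross-dock inventory bottleneck → the carrier rerouting → the warehouse carrier cancellation.

5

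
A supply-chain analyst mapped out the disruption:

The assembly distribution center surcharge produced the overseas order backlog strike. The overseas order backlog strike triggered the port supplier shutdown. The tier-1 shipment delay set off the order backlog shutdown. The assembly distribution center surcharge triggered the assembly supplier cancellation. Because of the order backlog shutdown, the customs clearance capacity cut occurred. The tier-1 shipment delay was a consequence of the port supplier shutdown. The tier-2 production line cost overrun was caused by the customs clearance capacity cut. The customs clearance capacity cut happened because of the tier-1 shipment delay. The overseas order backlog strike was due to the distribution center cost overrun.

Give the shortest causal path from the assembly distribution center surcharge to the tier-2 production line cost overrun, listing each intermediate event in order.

the assembly distribution center surcharge → the overseas order backlog strike
the overseas order backlog strike → the port supplier shutdown
the port supplier shutdown → the tier-1 shipment delay
the tier-1 shipment delay → the customs clearance capacity cut
the customs clearance capacity cut → the tier-2 production line cost overrun
Length: 5 steps.

the assembly distribution center surcharge → the overseas order backlog strike → the port supplier shutdown → the tier-1 shipment delay → the customs clearance capacity cut → the tier-2 production line cost overrun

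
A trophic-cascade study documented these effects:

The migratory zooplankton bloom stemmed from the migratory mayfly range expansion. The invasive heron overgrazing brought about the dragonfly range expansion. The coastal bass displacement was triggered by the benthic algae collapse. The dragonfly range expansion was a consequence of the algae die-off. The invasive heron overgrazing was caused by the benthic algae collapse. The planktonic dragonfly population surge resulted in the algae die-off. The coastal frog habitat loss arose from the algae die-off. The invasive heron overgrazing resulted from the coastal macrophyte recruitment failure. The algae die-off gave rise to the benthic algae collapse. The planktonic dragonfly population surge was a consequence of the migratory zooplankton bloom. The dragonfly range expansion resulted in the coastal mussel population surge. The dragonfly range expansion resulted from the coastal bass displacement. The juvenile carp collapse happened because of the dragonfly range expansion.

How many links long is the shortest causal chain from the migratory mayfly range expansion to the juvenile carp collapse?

5

Shortest chain: the migratory mayfly range expansion → the migratory zooplankton bloom → the planktonic dragonfly population surge → the algae die-off → the dragonfly range expansion → the juvenile carp collapse.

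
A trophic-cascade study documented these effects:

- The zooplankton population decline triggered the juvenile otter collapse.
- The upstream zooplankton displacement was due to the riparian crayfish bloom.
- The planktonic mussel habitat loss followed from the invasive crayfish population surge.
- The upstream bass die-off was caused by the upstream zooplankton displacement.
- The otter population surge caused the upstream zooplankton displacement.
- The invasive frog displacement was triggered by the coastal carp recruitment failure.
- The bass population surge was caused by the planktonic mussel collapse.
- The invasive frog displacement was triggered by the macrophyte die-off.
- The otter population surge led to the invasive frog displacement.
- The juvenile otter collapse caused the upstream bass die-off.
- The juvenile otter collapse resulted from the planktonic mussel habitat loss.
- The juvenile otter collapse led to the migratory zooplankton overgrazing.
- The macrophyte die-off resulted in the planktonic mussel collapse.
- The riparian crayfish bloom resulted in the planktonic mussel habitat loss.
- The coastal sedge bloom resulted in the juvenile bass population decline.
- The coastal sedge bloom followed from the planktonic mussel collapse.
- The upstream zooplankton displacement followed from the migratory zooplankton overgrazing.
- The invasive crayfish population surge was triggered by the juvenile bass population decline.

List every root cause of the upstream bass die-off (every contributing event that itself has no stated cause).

Tracing upstream from the upstream bass die-off: the upstream bass die-off ← the juvenile otter collapse ← the planktonic mussel habitat loss ← the invasive crayfish population surge ← the juvenile bass population decline ← the coastal sedge bloom ← the planktonic mussel collapse ← the macrophyte die-off.
A separate upstream branch: the upstream bass die-off ← the upstream zooplankton displacement ← the otter population surge.
A separate upstream branch: the upstream bass die-off ← the juvenile otter collapse ← the zooplankton population decline.
A separate upstream branch: the upstream bass die-off ← the upstream zooplankton displacement ← the riparian crayfish bloom.
Each of those chain origins has no stated cause.

the macrophyte die-off, the otter population surge, the riparian crayfish bloom, the zooplankton population decline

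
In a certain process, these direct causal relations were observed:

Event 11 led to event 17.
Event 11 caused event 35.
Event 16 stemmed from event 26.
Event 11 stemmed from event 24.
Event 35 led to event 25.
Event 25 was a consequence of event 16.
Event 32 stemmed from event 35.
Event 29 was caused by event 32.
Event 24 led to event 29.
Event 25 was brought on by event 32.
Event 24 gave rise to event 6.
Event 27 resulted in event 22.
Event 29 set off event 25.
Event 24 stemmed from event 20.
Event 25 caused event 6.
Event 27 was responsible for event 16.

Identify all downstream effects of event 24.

Direct effects: event 11, event 29, event 6.
2 steps out: event 35, event 17, event 25.
3 steps out: event 32.
Not reachable from it: event 27, event 22, event 26, event 20, event 16.

event 11, event 17, event 25, event 29, event 32, event 35, event 6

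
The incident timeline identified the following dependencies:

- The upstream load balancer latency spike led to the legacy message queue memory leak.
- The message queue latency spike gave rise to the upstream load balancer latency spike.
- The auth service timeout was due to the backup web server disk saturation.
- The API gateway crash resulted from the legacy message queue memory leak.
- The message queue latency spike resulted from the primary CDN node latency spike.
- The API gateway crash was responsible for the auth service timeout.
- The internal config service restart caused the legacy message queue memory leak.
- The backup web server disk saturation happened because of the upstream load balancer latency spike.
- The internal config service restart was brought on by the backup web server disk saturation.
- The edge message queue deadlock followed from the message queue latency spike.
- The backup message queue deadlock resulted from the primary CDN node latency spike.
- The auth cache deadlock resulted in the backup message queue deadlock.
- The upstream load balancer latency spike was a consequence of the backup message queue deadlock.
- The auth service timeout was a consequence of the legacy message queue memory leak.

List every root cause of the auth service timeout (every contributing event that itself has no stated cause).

the auth cache deadlock, the primary CDN node latency spike

Tracing upstream from the auth service timeout: the auth service timeout ← the backup web server disk saturation ← the upstream load balancer latency spike ← the message queue latency spike ← the primary CDN node latency spike.
A separate upstream branch: the auth service timeout ← the backup web server disk saturation ← the upstream load balancer latency spike ← the backup message queue deadlock ← the auth cache deadlock.
Each of those chain origins has no stated cause.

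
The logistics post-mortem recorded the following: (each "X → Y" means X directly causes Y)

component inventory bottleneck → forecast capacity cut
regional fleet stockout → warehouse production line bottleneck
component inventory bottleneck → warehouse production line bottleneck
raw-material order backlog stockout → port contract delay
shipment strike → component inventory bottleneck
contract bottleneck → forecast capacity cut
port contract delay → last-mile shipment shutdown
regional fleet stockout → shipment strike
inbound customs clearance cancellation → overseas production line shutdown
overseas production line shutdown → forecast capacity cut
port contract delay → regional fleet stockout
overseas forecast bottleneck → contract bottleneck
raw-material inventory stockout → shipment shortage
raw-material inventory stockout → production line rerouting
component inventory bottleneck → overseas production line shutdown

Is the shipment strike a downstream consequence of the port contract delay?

Yes

There is a causal chain: the port contract delay → the regional fleet stockout → the shipment strike.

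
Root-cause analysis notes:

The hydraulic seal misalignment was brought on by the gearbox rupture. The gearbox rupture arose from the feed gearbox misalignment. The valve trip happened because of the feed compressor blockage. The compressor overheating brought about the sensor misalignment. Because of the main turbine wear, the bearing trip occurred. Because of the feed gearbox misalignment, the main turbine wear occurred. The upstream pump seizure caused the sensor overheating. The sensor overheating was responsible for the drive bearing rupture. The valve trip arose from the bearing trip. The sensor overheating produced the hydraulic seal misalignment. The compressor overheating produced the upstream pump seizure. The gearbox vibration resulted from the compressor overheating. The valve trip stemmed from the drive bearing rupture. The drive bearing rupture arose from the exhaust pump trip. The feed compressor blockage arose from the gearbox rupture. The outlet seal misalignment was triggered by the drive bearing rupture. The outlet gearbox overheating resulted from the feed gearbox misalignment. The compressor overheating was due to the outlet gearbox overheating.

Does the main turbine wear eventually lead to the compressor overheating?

No

The main turbine wear leads to the bearing trip, the valve trip; the compressor overheating is not among them.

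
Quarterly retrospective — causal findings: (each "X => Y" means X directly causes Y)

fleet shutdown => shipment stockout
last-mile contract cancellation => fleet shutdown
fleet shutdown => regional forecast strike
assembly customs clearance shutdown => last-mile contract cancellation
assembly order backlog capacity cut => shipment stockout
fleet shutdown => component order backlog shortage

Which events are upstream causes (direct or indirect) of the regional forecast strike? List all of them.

the assembly customs clearance shutdown, the fleet shutdown, the last-mile contract cancellation

Immediate cause of the regional forecast strike: the fleet shutdown.
Further upstream: the assembly customs clearance shutdown, the last-mile contract cancellation.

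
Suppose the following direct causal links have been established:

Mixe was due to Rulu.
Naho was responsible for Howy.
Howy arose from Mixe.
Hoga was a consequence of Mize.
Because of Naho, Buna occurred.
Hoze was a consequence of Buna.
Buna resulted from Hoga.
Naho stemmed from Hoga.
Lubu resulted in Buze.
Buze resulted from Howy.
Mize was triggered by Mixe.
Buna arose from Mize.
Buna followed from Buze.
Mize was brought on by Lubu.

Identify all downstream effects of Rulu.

Buna, Buze, Hoga, Howy, Hoze, Mixe, Mize, Naho

Direct effects: Mixe.
2 steps out: Mize, Howy.
3 steps out: Hoga, Buze, Buna.
4 steps out: Naho, Hoze.
Not reachable from it: Lubu.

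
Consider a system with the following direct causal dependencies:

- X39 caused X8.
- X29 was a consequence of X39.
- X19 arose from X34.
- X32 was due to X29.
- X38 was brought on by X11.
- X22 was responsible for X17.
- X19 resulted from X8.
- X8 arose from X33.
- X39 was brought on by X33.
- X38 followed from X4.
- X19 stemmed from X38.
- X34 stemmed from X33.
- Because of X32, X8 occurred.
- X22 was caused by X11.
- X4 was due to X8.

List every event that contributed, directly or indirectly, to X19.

X11, X29, X32, X33, X34, X38, X39, X4, X8

Immediate causes of X19: X8, X34, X38.
Further upstream: X11, X33, X39, X29, X32, X4.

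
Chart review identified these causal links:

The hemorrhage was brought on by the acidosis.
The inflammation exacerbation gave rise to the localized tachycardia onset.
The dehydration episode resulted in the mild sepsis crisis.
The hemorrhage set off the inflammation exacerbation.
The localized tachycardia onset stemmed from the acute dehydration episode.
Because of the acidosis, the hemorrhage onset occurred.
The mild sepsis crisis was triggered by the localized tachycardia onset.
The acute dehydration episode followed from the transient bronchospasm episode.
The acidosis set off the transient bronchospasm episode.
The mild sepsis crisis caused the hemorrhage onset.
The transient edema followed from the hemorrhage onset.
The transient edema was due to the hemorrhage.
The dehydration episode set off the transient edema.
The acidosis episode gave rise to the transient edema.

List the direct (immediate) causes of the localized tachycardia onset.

Upstream contributors include the acidosis, the transient bronchospasm episode, the hemorrhage, but only the acute dehydration episode, the inflammation exacerbation feed directly into the localized tachycardia onset.

the acute dehydration episode, the inflammation exacerbation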